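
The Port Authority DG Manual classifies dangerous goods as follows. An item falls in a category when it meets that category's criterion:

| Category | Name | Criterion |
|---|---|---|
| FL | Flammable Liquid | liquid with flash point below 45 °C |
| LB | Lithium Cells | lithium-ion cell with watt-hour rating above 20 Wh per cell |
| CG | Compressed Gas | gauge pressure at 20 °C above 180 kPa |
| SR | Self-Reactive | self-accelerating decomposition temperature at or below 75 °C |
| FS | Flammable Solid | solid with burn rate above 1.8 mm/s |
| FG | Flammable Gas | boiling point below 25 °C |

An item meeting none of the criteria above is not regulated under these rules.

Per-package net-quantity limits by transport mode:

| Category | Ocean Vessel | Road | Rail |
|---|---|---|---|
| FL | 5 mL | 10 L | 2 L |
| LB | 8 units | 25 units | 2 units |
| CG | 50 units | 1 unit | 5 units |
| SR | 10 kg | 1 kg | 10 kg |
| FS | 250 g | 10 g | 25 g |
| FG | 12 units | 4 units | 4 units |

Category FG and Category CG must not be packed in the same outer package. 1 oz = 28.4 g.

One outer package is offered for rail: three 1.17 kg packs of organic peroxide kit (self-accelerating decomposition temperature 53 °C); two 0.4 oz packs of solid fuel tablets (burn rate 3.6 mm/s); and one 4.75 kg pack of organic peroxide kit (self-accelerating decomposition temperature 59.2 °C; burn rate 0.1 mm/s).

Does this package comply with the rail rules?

Yes

Self-accelerating decomposition temperature 53 °C meets the Category SR criterion (Self-Reactive), so the organic peroxide kit is Category SR.
The solid fuel tablets have burn rate 3.6 mm/s, which is > 1.8 mm/s, so they are Category FS (Flammable Solid).
With self-accelerating decomposition temperature 59.2 °C (≤ 75 °C), the organic peroxide kit falls in Category SR.
Total Category SR: (three 1.17 kg packs = 3.51 kg) + 4.75 kg = 8.26 kg.
8.26 kg is within the rail limit of 10 kg for Category SR.
Category FS quantity: two 0.4 oz packs = 22.72 g.
22.72 g is within the rail limit of 25 g for Category FS.
The segregation rule (Category FG with Category CG) does not apply to Category SR with Category FS.
Every hazard category is within its rail limit and no segregation rule is violated.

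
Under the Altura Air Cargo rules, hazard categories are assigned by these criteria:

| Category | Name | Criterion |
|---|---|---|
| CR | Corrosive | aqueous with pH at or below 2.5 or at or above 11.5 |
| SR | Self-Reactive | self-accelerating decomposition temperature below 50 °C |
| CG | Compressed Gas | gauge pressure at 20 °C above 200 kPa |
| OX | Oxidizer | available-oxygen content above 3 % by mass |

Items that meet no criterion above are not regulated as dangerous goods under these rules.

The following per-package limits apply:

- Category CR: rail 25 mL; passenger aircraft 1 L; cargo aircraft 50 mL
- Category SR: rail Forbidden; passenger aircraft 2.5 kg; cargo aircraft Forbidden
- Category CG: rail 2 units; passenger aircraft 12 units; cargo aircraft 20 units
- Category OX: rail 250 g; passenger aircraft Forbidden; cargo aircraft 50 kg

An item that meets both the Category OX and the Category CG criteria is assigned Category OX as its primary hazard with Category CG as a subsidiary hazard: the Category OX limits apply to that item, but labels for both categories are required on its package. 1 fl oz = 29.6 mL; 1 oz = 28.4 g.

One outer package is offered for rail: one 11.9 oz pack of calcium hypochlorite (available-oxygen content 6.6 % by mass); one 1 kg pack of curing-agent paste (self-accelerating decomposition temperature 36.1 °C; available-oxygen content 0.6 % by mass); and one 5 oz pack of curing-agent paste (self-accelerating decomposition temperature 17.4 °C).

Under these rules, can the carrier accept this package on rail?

No

With available-oxygen content 6.6 % by mass (> 3 % by mass), the calcium hypochlorite falls in Category OX.
Curing-agent paste: self-accelerating decomposition temperature 36.1 °C < 50 °C → Category SR (Self-Reactive).
The curing-agent paste has self-accelerating decomposition temperature 17.4 °C, which is < 50 °C, so it is Category SR (Self-Reactive).
Total Category SR: 1 kg + (one 5 oz pack = 142 g) = 1.142 kg.
Category SR is Forbidden by rail.
Category OX quantity: one 11.9 oz pack = 337.96 g.
That exceeds the Category OX rail limit of 250 g.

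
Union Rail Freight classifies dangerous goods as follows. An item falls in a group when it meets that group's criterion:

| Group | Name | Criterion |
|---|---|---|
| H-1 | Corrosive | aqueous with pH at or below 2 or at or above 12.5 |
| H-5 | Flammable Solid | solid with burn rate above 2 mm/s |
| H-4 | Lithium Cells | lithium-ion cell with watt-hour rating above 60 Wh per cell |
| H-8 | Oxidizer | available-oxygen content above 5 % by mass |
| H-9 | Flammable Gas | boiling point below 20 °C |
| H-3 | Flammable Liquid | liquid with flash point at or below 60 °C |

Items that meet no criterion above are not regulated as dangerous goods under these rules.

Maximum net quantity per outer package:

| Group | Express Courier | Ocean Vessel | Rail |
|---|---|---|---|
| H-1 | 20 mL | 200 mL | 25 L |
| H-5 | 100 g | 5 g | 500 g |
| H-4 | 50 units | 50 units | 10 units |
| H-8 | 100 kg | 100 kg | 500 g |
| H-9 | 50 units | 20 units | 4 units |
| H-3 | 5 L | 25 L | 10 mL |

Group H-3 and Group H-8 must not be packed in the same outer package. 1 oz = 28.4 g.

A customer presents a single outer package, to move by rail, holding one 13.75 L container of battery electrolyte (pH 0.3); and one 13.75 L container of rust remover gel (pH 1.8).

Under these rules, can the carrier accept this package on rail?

No

Battery electrolyte: pH 0.3 ≤ 2 → Group H-1 (Corrosive).
With pH 1.8 (≤ 2), the rust remover gel falls in Group H-1.
Group H-1 net quantity: 13.75 L + 13.75 L = 27.5 L.
27.5 L exceeds the rail limit of 25 L for Group H-1.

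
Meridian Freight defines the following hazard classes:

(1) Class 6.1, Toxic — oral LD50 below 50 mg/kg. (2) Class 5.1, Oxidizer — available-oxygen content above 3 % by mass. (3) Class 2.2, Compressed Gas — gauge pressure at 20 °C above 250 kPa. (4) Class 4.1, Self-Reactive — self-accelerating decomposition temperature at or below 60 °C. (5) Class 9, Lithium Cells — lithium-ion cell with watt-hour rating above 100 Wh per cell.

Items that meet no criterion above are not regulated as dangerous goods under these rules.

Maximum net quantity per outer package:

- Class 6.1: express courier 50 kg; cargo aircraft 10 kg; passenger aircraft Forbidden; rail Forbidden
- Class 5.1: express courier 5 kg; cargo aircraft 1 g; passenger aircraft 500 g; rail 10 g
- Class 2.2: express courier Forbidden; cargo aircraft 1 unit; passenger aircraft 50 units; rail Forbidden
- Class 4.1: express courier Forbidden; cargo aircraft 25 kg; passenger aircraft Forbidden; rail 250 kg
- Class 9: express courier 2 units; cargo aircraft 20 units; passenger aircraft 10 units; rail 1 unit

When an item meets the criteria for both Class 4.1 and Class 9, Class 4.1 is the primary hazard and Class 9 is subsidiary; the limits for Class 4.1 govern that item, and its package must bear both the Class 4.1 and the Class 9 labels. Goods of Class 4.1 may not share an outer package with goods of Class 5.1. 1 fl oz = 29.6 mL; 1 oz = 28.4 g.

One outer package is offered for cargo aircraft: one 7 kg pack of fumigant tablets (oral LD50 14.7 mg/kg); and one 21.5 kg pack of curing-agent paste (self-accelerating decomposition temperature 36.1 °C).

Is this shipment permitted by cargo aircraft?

Yes

The fumigant tablets have oral LD50 14.7 mg/kg, which is < 50 mg/kg, so they are Class 6.1 (Toxic).
Self-accelerating decomposition temperature 36.1 °C meets the Class 4.1 criterion (Self-Reactive), so the curing-agent paste is Class 4.1.
Class 6.1 quantity: 7 kg.
That is within the Class 6.1 cargo aircraft limit of 10 kg.
Class 4.1 quantity: 21.5 kg.
21.5 kg ≤ 25 kg (cargo aircraft limit, Class 4.1) — within limit.
The segregation rule (Class 4.1 with Class 5.1) does not apply to Class 6.1 with Class 4.1.
Every hazard class is within its cargo aircraft limit and no segregation rule is violated.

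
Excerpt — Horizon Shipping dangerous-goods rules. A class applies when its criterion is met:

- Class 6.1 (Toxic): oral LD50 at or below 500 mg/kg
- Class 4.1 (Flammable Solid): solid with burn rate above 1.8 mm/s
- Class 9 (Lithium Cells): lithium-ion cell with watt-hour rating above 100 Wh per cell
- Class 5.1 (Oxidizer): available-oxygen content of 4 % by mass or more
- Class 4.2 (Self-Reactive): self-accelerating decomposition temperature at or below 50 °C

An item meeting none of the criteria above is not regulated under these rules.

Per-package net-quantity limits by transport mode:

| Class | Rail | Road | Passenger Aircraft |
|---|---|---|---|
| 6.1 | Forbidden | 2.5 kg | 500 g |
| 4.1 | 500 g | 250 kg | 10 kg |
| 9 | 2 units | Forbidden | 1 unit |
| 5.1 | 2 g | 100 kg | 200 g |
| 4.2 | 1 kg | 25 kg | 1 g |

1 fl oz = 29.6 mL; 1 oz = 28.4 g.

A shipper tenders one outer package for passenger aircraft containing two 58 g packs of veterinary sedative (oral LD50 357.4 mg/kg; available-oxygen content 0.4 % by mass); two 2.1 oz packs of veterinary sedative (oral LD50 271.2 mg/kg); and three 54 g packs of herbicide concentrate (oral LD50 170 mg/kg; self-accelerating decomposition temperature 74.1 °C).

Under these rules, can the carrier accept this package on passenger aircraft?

The veterinary sedative has oral LD50 357.4 mg/kg, which is ≤ 500 mg/kg, so it is Class 6.1 (Toxic).
Veterinary sedative: oral LD50 271.2 mg/kg ≤ 500 mg/kg → Class 6.1 (Toxic).
The herbicide concentrate has oral LD50 170 mg/kg, which is ≤ 500 mg/kg, so it is Class 6.1 (Toxic).
Total Class 6.1: (two 58 g packs = 116 g) + (two 2.1 oz packs = 119.28 g) + (three 54 g packs = 162 g) = 397.28 g.
397.28 g ≤ 500 g (passenger aircraft limit, Class 6.1) — within limit.

Yes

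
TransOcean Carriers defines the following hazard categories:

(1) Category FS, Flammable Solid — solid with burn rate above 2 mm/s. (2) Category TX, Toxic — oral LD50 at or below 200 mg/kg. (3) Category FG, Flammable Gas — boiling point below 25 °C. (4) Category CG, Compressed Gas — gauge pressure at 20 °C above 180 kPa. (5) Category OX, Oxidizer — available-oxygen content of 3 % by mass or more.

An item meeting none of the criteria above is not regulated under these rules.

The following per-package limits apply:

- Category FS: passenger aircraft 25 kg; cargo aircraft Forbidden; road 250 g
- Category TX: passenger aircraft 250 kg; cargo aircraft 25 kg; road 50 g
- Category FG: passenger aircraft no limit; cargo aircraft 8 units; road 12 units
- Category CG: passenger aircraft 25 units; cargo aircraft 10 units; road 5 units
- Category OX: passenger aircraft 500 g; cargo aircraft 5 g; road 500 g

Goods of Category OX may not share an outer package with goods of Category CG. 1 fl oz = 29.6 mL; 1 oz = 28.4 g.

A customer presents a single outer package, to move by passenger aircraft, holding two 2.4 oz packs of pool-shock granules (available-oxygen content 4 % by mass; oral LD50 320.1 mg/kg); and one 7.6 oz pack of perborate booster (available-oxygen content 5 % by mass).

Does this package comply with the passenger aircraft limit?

The pool-shock granules have available-oxygen content 4 % by mass, which is ≥ 3 % by mass, so they are Category OX (Oxidizer).
The perborate booster has available-oxygen content 5 % by mass, which is ≥ 3 % by mass, so it is Category OX (Oxidizer).
Total Category OX: (two 2.4 oz packs = 136.32 g) + (one 7.6 oz pack = 215.84 g) = 352.16 g.
352.16 g ≤ 500 g (passenger aircraft limit, Category OX) — within limit.

Yes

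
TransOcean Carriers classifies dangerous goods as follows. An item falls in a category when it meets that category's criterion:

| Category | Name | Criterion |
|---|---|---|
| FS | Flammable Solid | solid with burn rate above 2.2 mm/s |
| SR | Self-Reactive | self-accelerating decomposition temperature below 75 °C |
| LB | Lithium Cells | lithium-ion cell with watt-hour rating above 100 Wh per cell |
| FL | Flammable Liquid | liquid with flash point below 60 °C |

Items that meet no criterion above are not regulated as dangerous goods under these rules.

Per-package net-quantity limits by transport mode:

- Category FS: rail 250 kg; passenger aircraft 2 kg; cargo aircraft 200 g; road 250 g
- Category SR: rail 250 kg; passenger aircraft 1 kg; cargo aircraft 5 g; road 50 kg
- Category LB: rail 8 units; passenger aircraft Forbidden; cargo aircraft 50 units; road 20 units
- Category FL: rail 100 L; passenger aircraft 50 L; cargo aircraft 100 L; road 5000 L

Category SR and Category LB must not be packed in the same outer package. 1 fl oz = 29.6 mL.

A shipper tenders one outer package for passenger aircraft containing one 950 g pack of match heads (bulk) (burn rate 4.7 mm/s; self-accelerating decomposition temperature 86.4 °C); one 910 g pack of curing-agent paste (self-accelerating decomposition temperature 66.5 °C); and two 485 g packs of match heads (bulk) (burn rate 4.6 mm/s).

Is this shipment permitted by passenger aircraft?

Yes

Match heads (bulk): burn rate 4.7 mm/s > 2.2 mm/s → Category FS (Flammable Solid).
Curing-agent paste: self-accelerating decomposition temperature 66.5 °C < 75 °C → Category SR (Self-Reactive).
Burn rate 4.6 mm/s meets the Category FS criterion (Flammable Solid), so the match heads (bulk) are Category FS.
Category SR quantity: 910 g.
910 g ≤ 1 kg (passenger aircraft limit, Category SR) — within limit.
Total Category FS: 950 g + (two 485 g packs = 970 g) = 1.92 kg.
1.92 kg is within the passenger aircraft limit of 2 kg for Category FS.
The segregation rule (Category SR with Category LB) does not apply to Category SR with Category FS.
Every hazard category is within its passenger aircraft limit and no segregation rule is violated.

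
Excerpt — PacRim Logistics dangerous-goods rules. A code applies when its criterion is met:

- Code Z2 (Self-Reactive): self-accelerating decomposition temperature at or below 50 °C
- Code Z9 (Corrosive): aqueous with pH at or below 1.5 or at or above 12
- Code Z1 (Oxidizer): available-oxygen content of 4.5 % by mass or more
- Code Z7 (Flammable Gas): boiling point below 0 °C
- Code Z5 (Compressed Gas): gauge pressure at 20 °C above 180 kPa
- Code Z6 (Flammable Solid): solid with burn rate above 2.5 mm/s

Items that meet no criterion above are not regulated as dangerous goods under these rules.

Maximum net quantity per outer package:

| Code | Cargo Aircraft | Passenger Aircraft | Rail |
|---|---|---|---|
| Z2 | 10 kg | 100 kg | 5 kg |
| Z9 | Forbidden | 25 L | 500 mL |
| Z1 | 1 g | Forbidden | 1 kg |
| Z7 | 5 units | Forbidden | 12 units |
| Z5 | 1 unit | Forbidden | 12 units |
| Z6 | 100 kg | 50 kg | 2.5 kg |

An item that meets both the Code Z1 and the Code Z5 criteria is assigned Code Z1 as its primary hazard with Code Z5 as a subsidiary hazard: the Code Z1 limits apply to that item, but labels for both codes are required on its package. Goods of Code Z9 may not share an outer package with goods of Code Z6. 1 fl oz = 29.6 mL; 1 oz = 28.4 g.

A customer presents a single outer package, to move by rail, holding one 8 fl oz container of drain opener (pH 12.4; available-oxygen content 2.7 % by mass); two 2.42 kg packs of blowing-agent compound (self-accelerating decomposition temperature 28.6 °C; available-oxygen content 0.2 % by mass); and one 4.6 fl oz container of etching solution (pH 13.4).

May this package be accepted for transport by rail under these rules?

With pH 12.4 (≥ 12), the drain opener falls in Code Z9.
Blowing-agent compound: self-accelerating decomposition temperature 28.6 °C ≤ 50 °C → Code Z2 (Self-Reactive).
Etching solution: pH 13.4 ≥ 12 → Code Z9 (Corrosive).
Code Z9 net quantity: (one 8 fl oz container = 236.8 mL) + (one 4.6 fl oz container = 136.16 mL) = 372.96 mL.
372.96 mL is within the rail limit of 500 mL for Code Z9.
Code Z2 quantity: two 2.42 kg packs = 4.84 kg.
That is within the Code Z2 rail limit of 5 kg.
The segregation rule (Code Z9 with Code Z6) does not apply to Code Z9 with Code Z2.
Every hazard code is within its rail limit and no segregation rule is violated.

Yes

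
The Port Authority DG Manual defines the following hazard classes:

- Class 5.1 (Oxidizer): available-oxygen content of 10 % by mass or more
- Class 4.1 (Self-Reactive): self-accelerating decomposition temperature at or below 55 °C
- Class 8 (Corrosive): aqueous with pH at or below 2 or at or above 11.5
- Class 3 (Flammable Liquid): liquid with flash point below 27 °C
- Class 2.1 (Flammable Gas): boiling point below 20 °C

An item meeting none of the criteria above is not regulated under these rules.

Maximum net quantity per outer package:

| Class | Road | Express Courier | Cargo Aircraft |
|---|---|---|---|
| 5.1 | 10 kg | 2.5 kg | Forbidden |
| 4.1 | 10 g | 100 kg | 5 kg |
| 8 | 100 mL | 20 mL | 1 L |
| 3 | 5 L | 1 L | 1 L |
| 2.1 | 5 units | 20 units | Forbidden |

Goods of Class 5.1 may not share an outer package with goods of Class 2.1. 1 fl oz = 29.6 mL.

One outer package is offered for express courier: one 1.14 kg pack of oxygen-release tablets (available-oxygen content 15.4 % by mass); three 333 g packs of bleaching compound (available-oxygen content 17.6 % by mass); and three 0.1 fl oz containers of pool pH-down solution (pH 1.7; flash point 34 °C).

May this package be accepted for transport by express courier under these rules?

Yes

With available-oxygen content 15.4 % by mass (≥ 10 % by mass), the oxygen-release tablets fall in Class 5.1.
The bleaching compound has available-oxygen content 17.6 % by mass, which is ≥ 10 % by mass, so it is Class 5.1 (Oxidizer).
With pH 1.7 (≤ 2), the pool pH-down solution falls in Class 8.
Total Class 5.1: 1.14 kg + (three 333 g packs = 999 g) = 2.139 kg.
That is within the Class 5.1 express courier limit of 2.5 kg.
Class 8 quantity: three 0.1 fl oz containers = 8.88 mL.
8.88 mL is within the express courier limit of 20 mL for Class 8.
The segregation rule (Class 5.1 with Class 2.1) does not apply to Class 5.1 with Class 8.
Every hazard class is within its express courier limit and no segregation rule is violated.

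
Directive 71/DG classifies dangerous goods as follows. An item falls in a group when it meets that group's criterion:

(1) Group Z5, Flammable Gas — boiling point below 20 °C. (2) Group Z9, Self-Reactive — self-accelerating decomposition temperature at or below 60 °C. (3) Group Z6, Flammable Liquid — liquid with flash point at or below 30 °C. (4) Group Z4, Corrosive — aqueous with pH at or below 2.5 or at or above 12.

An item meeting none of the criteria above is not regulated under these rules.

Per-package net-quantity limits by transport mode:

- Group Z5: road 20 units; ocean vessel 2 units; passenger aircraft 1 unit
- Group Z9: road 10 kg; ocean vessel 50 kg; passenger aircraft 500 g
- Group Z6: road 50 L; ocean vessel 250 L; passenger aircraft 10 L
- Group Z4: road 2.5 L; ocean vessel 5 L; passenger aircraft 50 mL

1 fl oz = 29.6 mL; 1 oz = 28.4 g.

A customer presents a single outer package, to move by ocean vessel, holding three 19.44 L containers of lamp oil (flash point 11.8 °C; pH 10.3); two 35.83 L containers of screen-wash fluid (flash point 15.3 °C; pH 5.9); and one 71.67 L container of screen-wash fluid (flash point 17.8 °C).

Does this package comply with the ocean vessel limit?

Yes

The lamp oil has flash point 11.8 °C, which is ≤ 30 °C, so it is Group Z6 (Flammable Liquid).
Screen-wash fluid: flash point 15.3 °C ≤ 30 °C → Group Z6 (Flammable Liquid).
Screen-wash fluid: flash point 17.8 °C ≤ 30 °C → Group Z6 (Flammable Liquid).
Group Z6 net quantity: (three 19.44 L containers = 58.32 L) + (two 35.83 L containers = 71.66 L) + 71.67 L = 201.65 L.
201.65 L is within the ocean vessel limit of 250 L for Group Z6.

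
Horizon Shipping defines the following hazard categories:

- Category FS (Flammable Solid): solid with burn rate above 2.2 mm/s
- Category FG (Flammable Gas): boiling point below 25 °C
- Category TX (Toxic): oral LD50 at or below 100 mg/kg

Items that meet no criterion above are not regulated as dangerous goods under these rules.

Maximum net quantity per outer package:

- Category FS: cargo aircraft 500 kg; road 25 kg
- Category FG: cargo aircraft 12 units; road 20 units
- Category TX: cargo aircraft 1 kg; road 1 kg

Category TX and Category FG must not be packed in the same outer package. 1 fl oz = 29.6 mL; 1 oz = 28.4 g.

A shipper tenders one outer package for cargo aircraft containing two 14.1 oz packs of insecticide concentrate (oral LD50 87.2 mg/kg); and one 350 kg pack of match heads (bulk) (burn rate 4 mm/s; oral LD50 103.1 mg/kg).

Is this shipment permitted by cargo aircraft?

Yes

Oral LD50 87.2 mg/kg meets the Category TX criterion (Toxic), so the insecticide concentrate is Category TX.
Burn rate 4 mm/s meets the Category FS criterion (Flammable Solid), so the match heads (bulk) are Category FS.
Category TX quantity: two 14.1 oz packs = 800.88 g.
800.88 g ≤ 1 kg (cargo aircraft limit, Category TX) — within limit.
Category FS quantity: 350 kg.
350 kg ≤ 500 kg (cargo aircraft limit, Category FS) — within limit.
The segregation rule (Category TX with Category FG) does not apply to Category TX with Category FS.
Every hazard category is within its cargo aircraft limit and no segregation rule is violated.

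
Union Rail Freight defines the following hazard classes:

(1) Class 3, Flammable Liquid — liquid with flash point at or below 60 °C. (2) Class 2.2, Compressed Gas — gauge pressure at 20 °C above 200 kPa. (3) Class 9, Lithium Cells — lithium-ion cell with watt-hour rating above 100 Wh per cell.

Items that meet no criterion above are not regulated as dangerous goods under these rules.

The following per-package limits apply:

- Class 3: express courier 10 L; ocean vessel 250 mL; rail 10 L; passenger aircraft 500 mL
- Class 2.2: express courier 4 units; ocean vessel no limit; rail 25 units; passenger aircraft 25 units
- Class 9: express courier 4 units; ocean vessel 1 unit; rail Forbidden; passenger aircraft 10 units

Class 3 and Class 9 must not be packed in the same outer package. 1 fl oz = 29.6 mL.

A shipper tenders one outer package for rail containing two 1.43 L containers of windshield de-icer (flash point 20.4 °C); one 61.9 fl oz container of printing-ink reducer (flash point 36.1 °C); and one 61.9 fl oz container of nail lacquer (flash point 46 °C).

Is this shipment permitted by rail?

Yes

Flash point 20.4 °C meets the Class 3 criterion (Flammable Liquid), so the windshield de-icer is Class 3.
The printing-ink reducer has flash point 36.1 °C, which is ≤ 60 °C, so it is Class 3 (Flammable Liquid).
The nail lacquer has flash point 46 °C, which is ≤ 60 °C, so it is Class 3 (Flammable Liquid).
Class 3 net quantity: (two 1.43 L containers = 2.86 L) + (one 61.9 fl oz container = 1832.24 mL) + (one 61.9 fl oz container = 1832.24 mL) = 6524.48 mL.
That is within the Class 3 rail limit of 10 L.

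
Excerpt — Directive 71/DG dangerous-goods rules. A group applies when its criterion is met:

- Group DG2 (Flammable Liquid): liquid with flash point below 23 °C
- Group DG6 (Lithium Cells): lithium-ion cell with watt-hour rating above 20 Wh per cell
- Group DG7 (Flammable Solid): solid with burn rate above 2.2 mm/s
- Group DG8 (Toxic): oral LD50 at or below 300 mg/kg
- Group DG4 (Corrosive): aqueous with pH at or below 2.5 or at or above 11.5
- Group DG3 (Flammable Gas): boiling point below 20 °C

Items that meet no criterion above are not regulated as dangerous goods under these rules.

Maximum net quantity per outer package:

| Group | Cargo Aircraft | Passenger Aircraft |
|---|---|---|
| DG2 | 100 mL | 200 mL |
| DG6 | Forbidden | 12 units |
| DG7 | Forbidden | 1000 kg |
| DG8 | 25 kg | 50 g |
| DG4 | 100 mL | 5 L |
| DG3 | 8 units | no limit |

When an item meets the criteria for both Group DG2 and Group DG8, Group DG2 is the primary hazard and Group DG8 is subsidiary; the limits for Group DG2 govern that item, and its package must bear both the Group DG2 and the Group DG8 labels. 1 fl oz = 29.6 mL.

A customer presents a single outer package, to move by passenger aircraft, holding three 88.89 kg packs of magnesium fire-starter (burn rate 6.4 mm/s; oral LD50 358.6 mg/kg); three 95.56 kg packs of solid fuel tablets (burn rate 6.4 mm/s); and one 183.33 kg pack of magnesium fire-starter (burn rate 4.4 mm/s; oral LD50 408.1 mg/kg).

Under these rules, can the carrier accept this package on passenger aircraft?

Yes

The magnesium fire-starter has burn rate 6.4 mm/s, which is > 2.2 mm/s, so it is Group DG7 (Flammable Solid).
Solid fuel tablets: burn rate 6.4 mm/s > 2.2 mm/s → Group DG7 (Flammable Solid).
Magnesium fire-starter: burn rate 4.4 mm/s > 2.2 mm/s → Group DG7 (Flammable Solid).
Group DG7 net quantity: (three 88.89 kg packs = 266.67 kg) + (three 95.56 kg packs = 286.68 kg) + 183.33 kg = 736.68 kg.
That is within the Group DG7 passenger aircraft limit of 1000 kg.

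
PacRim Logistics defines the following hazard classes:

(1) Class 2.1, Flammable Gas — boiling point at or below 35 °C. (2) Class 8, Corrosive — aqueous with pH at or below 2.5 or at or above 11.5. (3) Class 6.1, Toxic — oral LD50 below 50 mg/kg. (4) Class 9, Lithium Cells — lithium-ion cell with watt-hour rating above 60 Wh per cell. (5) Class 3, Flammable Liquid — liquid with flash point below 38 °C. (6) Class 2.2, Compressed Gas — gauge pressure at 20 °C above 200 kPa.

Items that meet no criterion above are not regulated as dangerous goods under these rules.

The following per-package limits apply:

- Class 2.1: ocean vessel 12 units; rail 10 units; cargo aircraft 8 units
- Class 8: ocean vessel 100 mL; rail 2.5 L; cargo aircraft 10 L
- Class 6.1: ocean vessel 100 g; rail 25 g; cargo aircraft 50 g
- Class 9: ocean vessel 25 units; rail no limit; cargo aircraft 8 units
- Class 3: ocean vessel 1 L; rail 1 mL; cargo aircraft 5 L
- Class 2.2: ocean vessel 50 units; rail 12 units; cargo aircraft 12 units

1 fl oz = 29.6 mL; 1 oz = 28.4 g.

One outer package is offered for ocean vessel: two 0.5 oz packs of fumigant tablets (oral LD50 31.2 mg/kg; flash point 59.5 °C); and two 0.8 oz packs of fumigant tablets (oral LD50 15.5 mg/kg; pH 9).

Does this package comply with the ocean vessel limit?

With oral LD50 31.2 mg/kg (< 50 mg/kg), the fumigant tablets fall in Class 6.1.
The fumigant tablets have oral LD50 15.5 mg/kg, which is < 50 mg/kg, so they are Class 6.1 (Toxic).
Class 6.1 net quantity: (two 0.5 oz packs = 28.4 g) + (two 0.8 oz packs = 45.44 g) = 73.84 g.
73.84 g ≤ 100 g (ocean vessel limit, Class 6.1) — within limit.

Yes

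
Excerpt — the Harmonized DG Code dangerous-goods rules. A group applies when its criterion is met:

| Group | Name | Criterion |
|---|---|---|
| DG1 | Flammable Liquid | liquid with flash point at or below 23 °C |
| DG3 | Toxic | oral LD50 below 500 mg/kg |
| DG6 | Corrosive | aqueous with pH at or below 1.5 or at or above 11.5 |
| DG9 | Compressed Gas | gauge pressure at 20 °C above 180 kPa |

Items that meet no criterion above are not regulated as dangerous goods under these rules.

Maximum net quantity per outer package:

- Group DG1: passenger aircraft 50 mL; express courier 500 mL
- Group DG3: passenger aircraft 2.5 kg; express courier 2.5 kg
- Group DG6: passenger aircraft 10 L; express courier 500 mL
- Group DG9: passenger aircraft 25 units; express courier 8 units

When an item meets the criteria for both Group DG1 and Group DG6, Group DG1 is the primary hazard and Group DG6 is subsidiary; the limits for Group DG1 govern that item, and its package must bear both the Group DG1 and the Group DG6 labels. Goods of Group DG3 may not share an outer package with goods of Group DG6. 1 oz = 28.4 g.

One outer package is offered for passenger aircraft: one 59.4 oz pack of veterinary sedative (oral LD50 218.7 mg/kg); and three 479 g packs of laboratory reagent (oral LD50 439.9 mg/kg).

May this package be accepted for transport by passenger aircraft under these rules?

No

The veterinary sedative has oral LD50 218.7 mg/kg, which is < 500 mg/kg, so it is Group DG3 (Toxic).
Oral LD50 439.9 mg/kg meets the Group DG3 criterion (Toxic), so the laboratory reagent is Group DG3.
Total Group DG3: (one 59.4 oz pack = 1686.96 g) + (three 479 g packs = 1.437 kg) = 3123.96 g.
3123.96 g exceeds the passenger aircraft limit of 2.5 kg for Group DG3.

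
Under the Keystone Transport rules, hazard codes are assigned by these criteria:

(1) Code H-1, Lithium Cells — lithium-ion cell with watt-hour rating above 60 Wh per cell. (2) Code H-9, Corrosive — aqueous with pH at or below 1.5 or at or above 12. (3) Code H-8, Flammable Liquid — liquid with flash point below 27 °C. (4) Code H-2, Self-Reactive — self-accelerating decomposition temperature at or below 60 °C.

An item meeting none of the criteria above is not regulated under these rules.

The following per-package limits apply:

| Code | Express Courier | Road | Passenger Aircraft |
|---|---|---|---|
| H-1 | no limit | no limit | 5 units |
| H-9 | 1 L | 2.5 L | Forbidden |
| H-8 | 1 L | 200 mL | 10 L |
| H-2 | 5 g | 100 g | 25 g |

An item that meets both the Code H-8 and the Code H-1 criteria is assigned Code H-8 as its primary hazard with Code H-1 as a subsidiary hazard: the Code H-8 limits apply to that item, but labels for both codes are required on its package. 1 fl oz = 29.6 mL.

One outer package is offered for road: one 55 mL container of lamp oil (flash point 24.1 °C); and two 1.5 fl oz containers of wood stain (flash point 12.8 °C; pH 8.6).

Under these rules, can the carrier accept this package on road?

With flash point 24.1 °C (< 27 °C), the lamp oil falls in Code H-8.
With flash point 12.8 °C (< 27 °C), the wood stain falls in Code H-8.
Code H-8 net quantity: 55 mL + (two 1.5 fl oz containers = 88.8 mL) = 143.8 mL.
That is within the Code H-8 road limit of 200 mL.

Yes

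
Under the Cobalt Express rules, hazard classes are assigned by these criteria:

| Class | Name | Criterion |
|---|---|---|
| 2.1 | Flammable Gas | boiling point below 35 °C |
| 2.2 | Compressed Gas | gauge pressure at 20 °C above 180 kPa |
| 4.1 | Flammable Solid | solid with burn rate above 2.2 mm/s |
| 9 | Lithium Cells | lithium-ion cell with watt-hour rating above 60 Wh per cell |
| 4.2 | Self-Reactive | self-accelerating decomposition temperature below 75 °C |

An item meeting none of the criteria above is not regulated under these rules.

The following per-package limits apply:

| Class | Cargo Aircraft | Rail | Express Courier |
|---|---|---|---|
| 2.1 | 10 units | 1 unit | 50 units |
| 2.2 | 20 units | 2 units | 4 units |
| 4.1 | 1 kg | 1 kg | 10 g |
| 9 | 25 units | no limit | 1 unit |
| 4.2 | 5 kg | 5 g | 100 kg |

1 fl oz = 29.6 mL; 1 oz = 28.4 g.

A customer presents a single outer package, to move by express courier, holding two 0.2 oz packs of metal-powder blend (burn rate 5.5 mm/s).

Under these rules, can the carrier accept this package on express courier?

Burn rate 5.5 mm/s meets the Class 4.1 criterion (Flammable Solid), so the metal-powder blend is Class 4.1.
Class 4.1 quantity: two 0.2 oz packs = 11.36 g.
That exceeds the Class 4.1 express courier limit of 10 g.

No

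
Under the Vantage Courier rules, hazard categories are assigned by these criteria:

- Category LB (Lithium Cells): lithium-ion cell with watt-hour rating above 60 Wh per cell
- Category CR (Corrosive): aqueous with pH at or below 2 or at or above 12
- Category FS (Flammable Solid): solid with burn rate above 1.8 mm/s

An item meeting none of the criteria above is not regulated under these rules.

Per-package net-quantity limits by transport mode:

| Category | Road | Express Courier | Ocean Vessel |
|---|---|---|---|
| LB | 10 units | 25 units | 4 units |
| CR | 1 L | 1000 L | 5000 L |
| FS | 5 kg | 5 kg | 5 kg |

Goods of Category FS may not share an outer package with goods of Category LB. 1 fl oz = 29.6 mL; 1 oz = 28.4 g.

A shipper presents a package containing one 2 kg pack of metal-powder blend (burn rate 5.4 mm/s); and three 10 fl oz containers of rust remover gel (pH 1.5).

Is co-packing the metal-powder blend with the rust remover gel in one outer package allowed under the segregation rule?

Yes

Metal-powder blend: burn rate 5.4 mm/s > 1.8 mm/s → Category FS (Flammable Solid).
With pH 1.5 (≤ 2), the rust remover gel falls in Category CR.
No segregation rule bars Category FS with Category CR.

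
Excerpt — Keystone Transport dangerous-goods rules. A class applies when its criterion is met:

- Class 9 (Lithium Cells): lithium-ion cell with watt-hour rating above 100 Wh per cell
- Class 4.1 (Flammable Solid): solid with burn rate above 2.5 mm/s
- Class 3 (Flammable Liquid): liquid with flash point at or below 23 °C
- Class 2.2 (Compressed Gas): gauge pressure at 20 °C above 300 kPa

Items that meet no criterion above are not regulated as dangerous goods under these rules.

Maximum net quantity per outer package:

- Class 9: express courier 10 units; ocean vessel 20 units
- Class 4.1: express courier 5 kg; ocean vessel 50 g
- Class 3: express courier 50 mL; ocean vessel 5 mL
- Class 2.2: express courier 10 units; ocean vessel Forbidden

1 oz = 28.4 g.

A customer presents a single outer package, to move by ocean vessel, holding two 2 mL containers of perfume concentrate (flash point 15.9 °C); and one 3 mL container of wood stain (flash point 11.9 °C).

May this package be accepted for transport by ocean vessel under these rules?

No

The perfume concentrate has flash point 15.9 °C, which is ≤ 23 °C, so it is Class 3 (Flammable Liquid).
Wood stain: flash point 11.9 °C ≤ 23 °C → Class 3 (Flammable Liquid).
Total Class 3: (two 2 mL containers = 4 mL) + 3 mL = 7 mL.
7 mL exceeds the ocean vessel limit of 5 mL for Class 3.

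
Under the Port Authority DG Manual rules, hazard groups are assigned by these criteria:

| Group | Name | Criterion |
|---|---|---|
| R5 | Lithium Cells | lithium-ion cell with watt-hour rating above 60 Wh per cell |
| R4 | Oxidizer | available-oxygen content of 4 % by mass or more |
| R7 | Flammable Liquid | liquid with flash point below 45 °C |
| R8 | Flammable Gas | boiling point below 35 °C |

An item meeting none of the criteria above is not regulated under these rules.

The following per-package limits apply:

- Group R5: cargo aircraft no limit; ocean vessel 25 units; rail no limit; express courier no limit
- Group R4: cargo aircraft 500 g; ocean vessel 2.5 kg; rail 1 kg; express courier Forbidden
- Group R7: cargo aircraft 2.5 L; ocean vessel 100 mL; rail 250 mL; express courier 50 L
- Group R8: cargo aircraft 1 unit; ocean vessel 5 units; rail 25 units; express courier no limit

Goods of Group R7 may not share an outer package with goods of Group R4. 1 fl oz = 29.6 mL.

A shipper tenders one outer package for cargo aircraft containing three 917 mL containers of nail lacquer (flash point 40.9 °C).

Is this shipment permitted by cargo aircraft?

Flash point 40.9 °C meets the Group R7 criterion (Flammable Liquid), so the nail lacquer is Group R7.
Group R7 quantity: three 917 mL containers = 2.751 L.
That exceeds the Group R7 cargo aircraft limit of 2.5 L.

No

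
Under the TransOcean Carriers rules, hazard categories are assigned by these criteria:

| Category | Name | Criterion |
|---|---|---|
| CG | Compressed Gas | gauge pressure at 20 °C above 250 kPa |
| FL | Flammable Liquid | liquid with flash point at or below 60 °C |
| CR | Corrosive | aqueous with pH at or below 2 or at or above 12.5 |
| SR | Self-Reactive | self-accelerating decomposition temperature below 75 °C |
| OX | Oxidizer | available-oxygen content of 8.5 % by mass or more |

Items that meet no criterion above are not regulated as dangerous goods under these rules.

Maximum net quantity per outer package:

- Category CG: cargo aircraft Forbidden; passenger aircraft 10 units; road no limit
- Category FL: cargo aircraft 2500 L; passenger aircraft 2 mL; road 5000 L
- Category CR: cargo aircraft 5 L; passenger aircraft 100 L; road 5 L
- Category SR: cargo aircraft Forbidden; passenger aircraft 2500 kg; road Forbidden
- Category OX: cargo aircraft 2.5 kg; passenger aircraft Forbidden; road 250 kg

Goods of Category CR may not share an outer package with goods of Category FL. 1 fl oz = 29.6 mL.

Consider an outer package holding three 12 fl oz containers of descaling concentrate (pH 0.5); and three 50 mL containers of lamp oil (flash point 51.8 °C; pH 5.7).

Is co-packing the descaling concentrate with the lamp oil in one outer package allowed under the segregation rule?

No

Descaling concentrate: pH 0.5 ≤ 2 → Category CR (Corrosive).
The lamp oil has flash point 51.8 °C, which is ≤ 60 °C, so it is Category FL (Flammable Liquid).
Category CR and Category FL may not share an outer package.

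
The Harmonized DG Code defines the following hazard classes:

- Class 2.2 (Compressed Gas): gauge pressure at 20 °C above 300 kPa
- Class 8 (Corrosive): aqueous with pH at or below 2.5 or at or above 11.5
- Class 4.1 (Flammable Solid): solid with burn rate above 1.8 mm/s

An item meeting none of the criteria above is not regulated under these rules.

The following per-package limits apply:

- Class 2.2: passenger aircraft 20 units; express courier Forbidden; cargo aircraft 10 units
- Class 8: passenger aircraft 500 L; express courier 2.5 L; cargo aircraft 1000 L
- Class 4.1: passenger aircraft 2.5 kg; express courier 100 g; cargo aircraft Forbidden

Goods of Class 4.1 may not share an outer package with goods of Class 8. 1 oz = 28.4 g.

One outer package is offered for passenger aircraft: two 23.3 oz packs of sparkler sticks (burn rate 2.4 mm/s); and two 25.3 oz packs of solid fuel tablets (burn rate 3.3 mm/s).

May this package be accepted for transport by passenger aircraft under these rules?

No

Burn rate 2.4 mm/s meets the Class 4.1 criterion (Flammable Solid), so the sparkler sticks are Class 4.1.
Solid fuel tablets: burn rate 3.3 mm/s > 1.8 mm/s → Class 4.1 (Flammable Solid).
Class 4.1 net quantity: (two 23.3 oz packs = 1323.44 g) + (two 25.3 oz packs = 1437.04 g) = 2760.48 g.
That exceeds the Class 4.1 passenger aircraft limit of 2.5 kg.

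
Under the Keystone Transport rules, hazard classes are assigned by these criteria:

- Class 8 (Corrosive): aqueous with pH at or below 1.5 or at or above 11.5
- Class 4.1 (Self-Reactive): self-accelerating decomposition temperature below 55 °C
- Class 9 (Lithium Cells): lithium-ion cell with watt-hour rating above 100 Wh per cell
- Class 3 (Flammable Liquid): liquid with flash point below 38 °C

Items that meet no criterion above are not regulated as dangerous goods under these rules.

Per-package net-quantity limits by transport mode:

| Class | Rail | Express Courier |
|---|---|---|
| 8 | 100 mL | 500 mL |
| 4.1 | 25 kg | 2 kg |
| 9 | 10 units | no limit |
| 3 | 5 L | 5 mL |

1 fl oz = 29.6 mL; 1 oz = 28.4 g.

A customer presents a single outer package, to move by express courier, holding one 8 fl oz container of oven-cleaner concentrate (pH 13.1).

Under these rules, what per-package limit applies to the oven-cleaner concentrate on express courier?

Oven-cleaner concentrate: pH 13.1 ≥ 11.5 → Class 8 (Corrosive).
The express courier limit for Class 8 is 500 mL.

500 mL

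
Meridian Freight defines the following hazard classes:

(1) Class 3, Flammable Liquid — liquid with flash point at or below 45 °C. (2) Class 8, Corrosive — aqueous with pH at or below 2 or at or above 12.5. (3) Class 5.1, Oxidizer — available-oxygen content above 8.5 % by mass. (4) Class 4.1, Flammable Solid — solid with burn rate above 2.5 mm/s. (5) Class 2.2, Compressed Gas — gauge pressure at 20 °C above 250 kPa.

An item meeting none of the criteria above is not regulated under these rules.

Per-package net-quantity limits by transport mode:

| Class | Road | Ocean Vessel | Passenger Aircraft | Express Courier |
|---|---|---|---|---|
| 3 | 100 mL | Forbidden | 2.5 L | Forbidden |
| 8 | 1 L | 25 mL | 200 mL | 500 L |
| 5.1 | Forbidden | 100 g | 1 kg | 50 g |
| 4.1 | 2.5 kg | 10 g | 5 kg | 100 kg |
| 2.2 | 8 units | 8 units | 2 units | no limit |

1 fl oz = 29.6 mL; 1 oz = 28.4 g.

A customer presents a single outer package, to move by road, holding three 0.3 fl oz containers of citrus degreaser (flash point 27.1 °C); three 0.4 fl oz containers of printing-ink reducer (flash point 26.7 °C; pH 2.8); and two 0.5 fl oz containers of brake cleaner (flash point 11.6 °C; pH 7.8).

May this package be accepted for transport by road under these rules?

Yes

Flash point 27.1 °C meets the Class 3 criterion (Flammable Liquid), so the citrus degreaser is Class 3.
With flash point 26.7 °C (≤ 45 °C), the printing-ink reducer falls in Class 3.
Flash point 11.6 °C meets the Class 3 criterion (Flammable Liquid), so the brake cleaner is Class 3.
Class 3 net quantity: (three 0.3 fl oz containers = 26.64 mL) + (three 0.4 fl oz containers = 35.52 mL) + (two 0.5 fl oz containers = 29.6 mL) = 91.76 mL.
91.76 mL ≤ 100 mL (road limit, Class 3) — within limit.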